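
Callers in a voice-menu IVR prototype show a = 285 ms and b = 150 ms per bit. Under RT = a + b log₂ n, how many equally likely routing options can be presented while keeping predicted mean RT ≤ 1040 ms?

Set 285 + 150·log₂ n ≤ 1040 → log₂ n ≤ (1040 − 285)/150 = 5.0333.
So n ≤ 2^5.0333 = 32.748; the largest integer n is 32.

32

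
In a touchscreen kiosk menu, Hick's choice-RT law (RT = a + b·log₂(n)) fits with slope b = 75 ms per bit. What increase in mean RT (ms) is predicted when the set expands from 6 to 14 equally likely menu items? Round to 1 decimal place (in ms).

91.7 ms

ΔRT = (a + b log₂ n₂) − (a + b log₂ n₁) = b·(log₂ n₂ − log₂ n₁).
log₂(14) − log₂(6) = 3.8074 − 2.5850 = 1.2224.
ΔRT = 75 × 1.2224 = 91.679 ms.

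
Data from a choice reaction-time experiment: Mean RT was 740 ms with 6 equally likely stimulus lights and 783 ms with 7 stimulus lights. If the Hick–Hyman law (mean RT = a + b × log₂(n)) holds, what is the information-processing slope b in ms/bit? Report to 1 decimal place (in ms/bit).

Slope: b = (783 − 740) / (log₂ 7 − log₂ 6) = 43/0.2224 = 193.352 ms/bit.

193.4 ms/bit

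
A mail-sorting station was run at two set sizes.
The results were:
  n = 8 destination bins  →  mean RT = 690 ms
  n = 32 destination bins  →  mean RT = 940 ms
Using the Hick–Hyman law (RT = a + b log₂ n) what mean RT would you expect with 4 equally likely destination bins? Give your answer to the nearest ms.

565 ms

With log₂ n on the abscissa the relation is linear; from the two conditions:
  b = (940 − 690) / (log₂ 32 − log₂ 8) = 250 / (5 − 3) = 125 ms/bit
  a = 690 − 125 × 3 = 315 ms
Then RT(4) = 315 + 125 × log₂ 4 = 315 + 125 × 2 ≈ 565.000 ms.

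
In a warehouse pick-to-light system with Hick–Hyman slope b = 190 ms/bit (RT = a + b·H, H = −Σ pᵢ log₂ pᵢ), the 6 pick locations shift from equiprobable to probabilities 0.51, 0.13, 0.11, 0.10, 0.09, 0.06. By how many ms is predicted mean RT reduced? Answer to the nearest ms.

The RT saving is b·ΔH. Equiprobable H₀ = log₂(6) = 2.5850 bits; with the given probabilities H = 2.1167 bits.
b·(H₀ − H) = 190 × (2.5850 − 2.1167) = 88.96 ms.

89 ms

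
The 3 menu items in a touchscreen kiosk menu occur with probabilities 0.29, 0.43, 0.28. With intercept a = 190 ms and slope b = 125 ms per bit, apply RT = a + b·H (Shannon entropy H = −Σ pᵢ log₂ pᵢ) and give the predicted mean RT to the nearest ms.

Entropy contributions −pᵢ log₂ pᵢ: 0.5179, 0.5236, 0.5142; sum H = 1.5557 bits.
RT = a + bH = 190 + 125·1.5557 = 384.46 ms.

384 ms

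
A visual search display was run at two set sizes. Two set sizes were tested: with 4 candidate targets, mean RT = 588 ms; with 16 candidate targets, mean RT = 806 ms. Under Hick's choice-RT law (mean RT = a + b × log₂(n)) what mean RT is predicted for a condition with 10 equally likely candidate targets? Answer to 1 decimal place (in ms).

Fit slope and intercept:
  b = (806 − 588) / (log₂ 16 − log₂ 4) = 218 / (4 − 2) = 109.000 ms/bit
  a = 588 − 109.000 × 2 = 370.000 ms
Then RT(10) = 370.000 + 109.000 × log₂ 10 = 370.000 + 109.000 × 3.3219 ≈ 732.090 ms.

732.1 ms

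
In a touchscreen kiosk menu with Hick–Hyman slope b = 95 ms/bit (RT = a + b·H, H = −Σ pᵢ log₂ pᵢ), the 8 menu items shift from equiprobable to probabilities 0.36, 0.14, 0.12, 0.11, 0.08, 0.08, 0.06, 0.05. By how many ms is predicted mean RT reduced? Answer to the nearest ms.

30 ms

The RT saving is b·ΔH. Equiprobable H₀ = log₂(8) = 3.0000 bits; with the given probabilities H = 2.6877 bits.
b·(H₀ − H) = 95 × (3.0000 − 2.6877) = 29.67 ms.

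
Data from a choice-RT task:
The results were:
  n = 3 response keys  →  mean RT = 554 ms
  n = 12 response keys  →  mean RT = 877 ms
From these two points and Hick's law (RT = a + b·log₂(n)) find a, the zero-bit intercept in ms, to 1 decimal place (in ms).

Slope: b = (877 − 554) / (log₂ 12 − log₂ 3) = 323/2.0000 = 161.500 ms/bit.
a = RT₁ − b·log₂ n₁ = 554 − 161.500 × 1.5850 = 298.029 ms.

298.0 ms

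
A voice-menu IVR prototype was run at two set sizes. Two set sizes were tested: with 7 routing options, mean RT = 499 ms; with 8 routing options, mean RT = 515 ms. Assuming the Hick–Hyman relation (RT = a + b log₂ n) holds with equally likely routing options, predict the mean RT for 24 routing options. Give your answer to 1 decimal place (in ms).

646.6 ms

With log₂ n on the abscissa the relation is linear; from the two conditions:
  b = (515 − 499) / (log₂ 8 − log₂ 7) = 16 / (3 − 2.8074) = 83.054 ms/bit
  a = 499 − 83.054 × 2.8074 = 265.837 ms
Then RT(24) = 265.837 + 83.054 × log₂ 24 = 265.837 + 83.054 × 4.5850 ≈ 646.638 ms.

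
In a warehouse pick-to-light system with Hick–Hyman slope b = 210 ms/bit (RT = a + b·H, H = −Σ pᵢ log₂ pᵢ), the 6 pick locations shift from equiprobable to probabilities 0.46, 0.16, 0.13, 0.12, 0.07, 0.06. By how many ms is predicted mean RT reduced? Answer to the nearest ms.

81 ms

The RT saving is b·ΔH. Equiprobable H₀ = log₂(6) = 2.5850 bits; with the given probabilities H = 2.2002 bits.
b·(H₀ − H) = 210 × (2.5850 − 2.2002) = 80.81 ms.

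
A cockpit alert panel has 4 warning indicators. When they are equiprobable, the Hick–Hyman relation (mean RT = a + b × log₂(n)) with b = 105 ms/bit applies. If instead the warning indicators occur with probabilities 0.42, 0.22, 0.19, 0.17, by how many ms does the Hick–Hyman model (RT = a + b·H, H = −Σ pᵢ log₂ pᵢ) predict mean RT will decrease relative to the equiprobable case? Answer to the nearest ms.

The RT saving is b·ΔH. Equiprobable H₀ = log₂(4) = 2.0000 bits; with the given probabilities H = 1.8960 bits.
b·(H₀ − H) = 105 × (2.0000 − 1.8960) = 10.92 ms.

11 ms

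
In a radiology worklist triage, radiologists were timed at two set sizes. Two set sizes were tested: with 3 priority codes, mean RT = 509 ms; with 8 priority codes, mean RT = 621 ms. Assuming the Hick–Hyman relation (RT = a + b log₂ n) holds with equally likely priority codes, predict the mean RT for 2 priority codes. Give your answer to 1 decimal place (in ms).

462.7 ms

With log₂ n on the abscissa the relation is linear; from the two conditions:
  b = (621 − 509) / (log₂ 8 − log₂ 3) = 112 / (3 − 1.5850) = 79.150 ms/bit
  a = 509 − 79.150 × 1.5850 = 383.550 ms
Then RT(2) = 383.550 + 79.150 × log₂ 2 = 383.550 + 79.150 × 1 ≈ 462.700 ms.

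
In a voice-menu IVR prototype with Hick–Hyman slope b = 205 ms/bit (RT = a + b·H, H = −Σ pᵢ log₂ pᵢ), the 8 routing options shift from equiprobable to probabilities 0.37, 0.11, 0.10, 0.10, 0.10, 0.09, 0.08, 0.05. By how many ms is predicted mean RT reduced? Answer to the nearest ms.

Equiprobable entropy H₀ = log₂ 8 = 3.0000 bits.
Skewed entropy H = −Σ pᵢ log₂ pᵢ = 2.6979 bits.
ΔRT = b·(H₀ − H) = 205 × 0.3021 = 61.94 ms.

62 ms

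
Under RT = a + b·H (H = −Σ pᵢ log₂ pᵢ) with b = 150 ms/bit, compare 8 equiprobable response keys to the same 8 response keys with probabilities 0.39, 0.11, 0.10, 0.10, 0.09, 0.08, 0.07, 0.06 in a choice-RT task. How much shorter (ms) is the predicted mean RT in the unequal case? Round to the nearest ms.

The RT saving is b·ΔH. Equiprobable H₀ = log₂(8) = 3.0000 bits; with the given probabilities H = 2.6607 bits.
b·(H₀ − H) = 150 × (3.0000 − 2.6607) = 50.89 ms.

51 ms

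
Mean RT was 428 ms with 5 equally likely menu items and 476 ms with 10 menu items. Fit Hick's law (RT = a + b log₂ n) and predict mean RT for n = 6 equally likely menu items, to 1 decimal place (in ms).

440.6 ms

RT is linear in log₂ n, so two points fix the line:
  b = (476 − 428) / (log₂ 10 − log₂ 5) = 48 / (3.3219 − 2.3219) = 48.000 ms/bit
  a = 428 − 48.000 × 2.3219 = 316.547 ms
Then RT(6) = 316.547 + 48.000 × log₂ 6 = 316.547 + 48.000 × 2.5850 ≈ 440.626 ms.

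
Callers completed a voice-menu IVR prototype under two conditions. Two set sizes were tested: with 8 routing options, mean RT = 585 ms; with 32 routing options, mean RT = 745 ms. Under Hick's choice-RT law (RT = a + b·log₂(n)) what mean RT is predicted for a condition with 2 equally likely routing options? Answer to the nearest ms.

425 ms

Fit slope and intercept:
  b = (745 − 585) / (log₂ 32 − log₂ 8) = 160 / (5 − 3) = 80 ms/bit
  a = 585 − 80 × 3 = 345 ms
Then RT(2) = 345 + 80 × log₂ 2 = 345 + 80 × 1 ≈ 425.000 ms.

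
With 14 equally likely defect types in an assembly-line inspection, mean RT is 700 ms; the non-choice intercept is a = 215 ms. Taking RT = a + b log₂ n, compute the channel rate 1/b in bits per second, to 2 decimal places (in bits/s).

7.85 bits/s

b = (700 − 215)/log₂ 14 = 485/3.8074 = 127.385 ms per bit = 0.12739 s/bit; the reciprocal is 7.850 bits/s.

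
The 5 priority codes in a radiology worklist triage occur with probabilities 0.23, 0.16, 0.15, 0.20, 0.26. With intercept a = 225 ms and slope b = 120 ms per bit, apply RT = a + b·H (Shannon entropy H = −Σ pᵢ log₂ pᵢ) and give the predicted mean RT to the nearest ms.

H = 0.23·log₂(1/0.23) + 0.16·log₂(1/0.16) + 0.15·log₂(1/0.15) + 0.20·log₂(1/0.20) + 0.26·log₂(1/0.26) = 2.2909 bits.
RT = 225 + 120 × 2.2909 = 499.91 ms.

500 ms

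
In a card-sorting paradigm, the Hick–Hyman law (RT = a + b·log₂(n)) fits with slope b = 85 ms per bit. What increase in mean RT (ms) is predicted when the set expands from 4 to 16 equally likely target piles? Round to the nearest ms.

170 ms

ΔRT = (a + b log₂ n₂) − (a + b log₂ n₁) = b·(log₂ n₂ − log₂ n₁).
log₂(16) − log₂(4) = log₂(16/4) = log₂(4) = 2.
ΔRT = 85 × 2.0000 = 170.000 ms.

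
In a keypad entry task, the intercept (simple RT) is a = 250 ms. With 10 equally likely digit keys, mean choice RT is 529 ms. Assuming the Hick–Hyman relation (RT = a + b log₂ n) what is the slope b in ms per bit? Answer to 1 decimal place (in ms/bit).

84.0 ms/bit

b = (529 − 250) / log₂(10) = 279 / 3.3219 = 83.987 ms/bit.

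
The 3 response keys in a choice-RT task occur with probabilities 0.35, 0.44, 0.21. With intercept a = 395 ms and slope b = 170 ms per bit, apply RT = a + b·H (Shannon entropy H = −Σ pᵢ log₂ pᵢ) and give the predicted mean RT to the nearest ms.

654 ms

H = 0.35·log₂(1/0.35) + 0.44·log₂(1/0.44) + 0.21·log₂(1/0.21) = 1.5241 bits.
RT = 395 + 170 × 1.5241 = 654.09 ms.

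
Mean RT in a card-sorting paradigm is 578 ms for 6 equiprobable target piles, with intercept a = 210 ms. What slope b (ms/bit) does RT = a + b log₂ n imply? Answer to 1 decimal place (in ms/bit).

log₂(6) = 2.5850 bits.
b = (RT − a)/log₂ n = (578 − 210) / 2.5850 = 142.362 ms/bit.

142.4 ms/bit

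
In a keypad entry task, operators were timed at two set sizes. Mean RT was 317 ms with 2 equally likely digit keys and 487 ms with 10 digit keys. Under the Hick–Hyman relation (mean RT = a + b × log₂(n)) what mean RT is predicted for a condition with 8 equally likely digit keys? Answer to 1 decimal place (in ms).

463.4 ms

Fit slope and intercept:
  b = (487 − 317) / (log₂ 10 − log₂ 2) = 170 / (3.3219 − 1) = 73.215 ms/bit
  a = 317 − 73.215 × 1 = 243.785 ms
Then RT(8) = 243.785 + 73.215 × log₂ 8 = 243.785 + 73.215 × 3 ≈ 463.430 ms.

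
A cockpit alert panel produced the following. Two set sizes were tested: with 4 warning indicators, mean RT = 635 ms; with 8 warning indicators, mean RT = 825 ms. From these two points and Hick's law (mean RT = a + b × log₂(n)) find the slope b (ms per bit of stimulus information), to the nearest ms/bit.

190 ms/bit

b = (RT₂ − RT₁)/(log₂ n₂ − log₂ n₁) = (825 − 635)/(3 − 2) = 190 ms/bit.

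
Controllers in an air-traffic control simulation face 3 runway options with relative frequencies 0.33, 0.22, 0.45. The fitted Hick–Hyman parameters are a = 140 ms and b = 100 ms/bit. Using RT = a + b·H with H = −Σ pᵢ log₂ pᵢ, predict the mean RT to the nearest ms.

293 ms

H = 0.33·log₂(1/0.33) + 0.22·log₂(1/0.22) + 0.45·log₂(1/0.45) = 1.5268 bits.
RT = 140 + 100 × 1.5268 = 292.68 ms.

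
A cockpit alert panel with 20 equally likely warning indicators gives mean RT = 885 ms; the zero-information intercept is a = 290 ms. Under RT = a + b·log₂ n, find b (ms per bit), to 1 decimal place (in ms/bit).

20 alternatives carry log₂ 20 = 4.3219 bits; the choice cost is 885 − 290 = 595 ms, so b = 595/4.3219 = 137.670 ms/bit.

137.7 ms/bit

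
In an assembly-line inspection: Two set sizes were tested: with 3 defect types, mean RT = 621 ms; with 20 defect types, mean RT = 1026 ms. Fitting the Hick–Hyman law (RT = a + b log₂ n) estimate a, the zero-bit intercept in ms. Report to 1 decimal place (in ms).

Slope: b = (1026 − 621) / (log₂ 20 − log₂ 3) = 405/2.7370 = 147.974 ms/bit.
Intercept: a = 621 − 147.974·log₂(3) = 386.467 ms.

386.5 ms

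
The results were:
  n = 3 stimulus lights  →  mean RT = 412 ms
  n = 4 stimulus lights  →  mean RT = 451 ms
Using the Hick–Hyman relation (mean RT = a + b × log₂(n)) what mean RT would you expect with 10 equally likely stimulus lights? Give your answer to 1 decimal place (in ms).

Solve the two-equation system in a and b:
  b = (451 − 412) / (log₂ 4 − log₂ 3) = 39 / (2 − 1.5850) = 93.967 ms/bit
  a = 412 − 93.967 × 1.5850 = 263.065 ms
Then RT(10) = 263.065 + 93.967 × log₂ 10 = 263.065 + 93.967 × 3.3219 ≈ 575.218 ms.

575.2 ms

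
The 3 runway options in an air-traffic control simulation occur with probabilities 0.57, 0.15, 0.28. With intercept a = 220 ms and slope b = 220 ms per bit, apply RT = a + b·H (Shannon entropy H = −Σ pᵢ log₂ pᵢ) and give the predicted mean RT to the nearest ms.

525 ms

H = 0.57·log₂(1/0.57) + 0.15·log₂(1/0.15) + 0.28·log₂(1/0.28) = 1.3870 bits.
RT = 220 + 220 × 1.3870 = 525.14 ms.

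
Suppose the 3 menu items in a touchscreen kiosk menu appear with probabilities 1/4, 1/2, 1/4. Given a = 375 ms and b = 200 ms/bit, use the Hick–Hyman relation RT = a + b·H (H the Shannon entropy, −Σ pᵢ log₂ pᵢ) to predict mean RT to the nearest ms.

Each term −pᵢ log₂ pᵢ: 0.25·2 + 0.5·1 + 0.25·2; summed, H = 1.500 bits.
Mean RT = a + bH = 375 + 200·1.500 = 675.00 ms.

675 ms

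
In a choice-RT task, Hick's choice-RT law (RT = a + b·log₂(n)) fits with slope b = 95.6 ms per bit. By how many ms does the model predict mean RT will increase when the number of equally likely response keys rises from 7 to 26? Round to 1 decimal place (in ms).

Only the slope matters, since a is common to both: ΔRT = b·log₂(n₂/n₁).
log₂(26) − log₂(7) = 4.7004 − 2.8074 = 1.8931.
ΔRT = 95.6 × 1.8931 = 180.979 ms.

181.0 ms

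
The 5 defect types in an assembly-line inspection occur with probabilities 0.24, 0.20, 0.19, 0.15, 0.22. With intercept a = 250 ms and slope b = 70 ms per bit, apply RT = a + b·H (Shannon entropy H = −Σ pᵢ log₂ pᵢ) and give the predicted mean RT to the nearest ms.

Entropy contributions −pᵢ log₂ pᵢ: 0.4941, 0.4644, 0.4552, 0.4105, 0.4806; sum H = 2.3049 bits.
RT = a + bH = 250 + 70·2.3049 = 411.34 ms.

411 ms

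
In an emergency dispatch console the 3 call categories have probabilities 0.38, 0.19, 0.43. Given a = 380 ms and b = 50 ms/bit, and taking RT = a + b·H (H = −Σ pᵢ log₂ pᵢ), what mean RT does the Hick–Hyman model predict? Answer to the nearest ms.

455 ms

H = 0.38·log₂(1/0.38) + 0.19·log₂(1/0.19) + 0.43·log₂(1/0.43) = 1.5092 bits.
RT = 380 + 50 × 1.5092 = 455.46 ms.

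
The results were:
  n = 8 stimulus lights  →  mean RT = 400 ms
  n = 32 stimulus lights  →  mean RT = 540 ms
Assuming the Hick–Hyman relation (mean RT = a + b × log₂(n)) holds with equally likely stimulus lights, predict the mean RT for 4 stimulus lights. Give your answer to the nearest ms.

Fit slope and intercept:
  b = (540 − 400) / (log₂ 32 − log₂ 8) = 140 / (5 − 3) = 70 ms/bit
  a = 400 − 70 × 3 = 190 ms
Then RT(4) = 190 + 70 × log₂ 4 = 190 + 70 × 2 ≈ 330.000 ms.

330 ms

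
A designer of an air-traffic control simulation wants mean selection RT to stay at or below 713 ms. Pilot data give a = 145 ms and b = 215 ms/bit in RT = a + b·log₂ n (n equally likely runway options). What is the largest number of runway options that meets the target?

6

Information budget: (713 − 145)/215 = 2.6419 bits, so n ≤ 2^2.6419 = 6.241 → at most 6.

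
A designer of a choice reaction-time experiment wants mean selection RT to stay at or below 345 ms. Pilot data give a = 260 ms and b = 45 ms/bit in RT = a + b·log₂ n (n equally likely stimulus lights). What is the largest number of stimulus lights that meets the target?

Set 260 + 45·log₂ n ≤ 345 → log₂ n ≤ (345 − 260)/45 = 1.8889.
So n ≤ 2^1.8889 = 3.703; the largest integer n is 3.

3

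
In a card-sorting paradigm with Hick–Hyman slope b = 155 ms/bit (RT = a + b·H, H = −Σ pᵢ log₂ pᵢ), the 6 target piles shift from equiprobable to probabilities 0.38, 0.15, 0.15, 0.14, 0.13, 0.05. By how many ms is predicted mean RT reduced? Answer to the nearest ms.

The RT saving is b·ΔH. Equiprobable H₀ = log₂(6) = 2.5850 bits; with the given probabilities H = 2.3474 bits.
b·(H₀ − H) = 155 × (2.5850 − 2.3474) = 36.82 ms.

37 ms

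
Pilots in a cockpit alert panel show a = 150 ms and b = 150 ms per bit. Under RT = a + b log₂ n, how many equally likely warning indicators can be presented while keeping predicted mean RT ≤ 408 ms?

3

Information budget: (408 − 150)/150 = 1.7200 bits, so n ≤ 2^1.7200 = 3.294 → at most 3.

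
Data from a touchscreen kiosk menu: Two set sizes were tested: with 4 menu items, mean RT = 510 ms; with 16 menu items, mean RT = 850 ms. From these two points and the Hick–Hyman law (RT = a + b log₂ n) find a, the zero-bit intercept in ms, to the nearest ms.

b = (RT₂ − RT₁)/(log₂ n₂ − log₂ n₁) = (850 − 510)/(4 − 2) = 170 ms/bit.
Intercept: a = 510 − 170·log₂(4) = 170.000 ms.

170 ms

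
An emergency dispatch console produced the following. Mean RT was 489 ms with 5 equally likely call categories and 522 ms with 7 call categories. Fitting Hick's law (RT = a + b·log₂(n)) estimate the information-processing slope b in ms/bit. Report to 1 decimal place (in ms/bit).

Slope: b = (522 − 489) / (log₂ 7 − log₂ 5) = 33/0.4854 = 67.981 ms/bit.

68.0 ms/bit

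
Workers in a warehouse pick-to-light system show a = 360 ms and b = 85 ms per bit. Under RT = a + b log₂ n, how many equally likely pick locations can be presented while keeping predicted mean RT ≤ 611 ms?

7

Information budget: (611 − 360)/85 = 2.9529 bits, so n ≤ 2^2.9529 = 7.743 → at most 7.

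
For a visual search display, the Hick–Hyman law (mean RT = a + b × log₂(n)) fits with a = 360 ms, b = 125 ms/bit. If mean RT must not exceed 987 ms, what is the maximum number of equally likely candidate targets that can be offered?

Set 360 + 125·log₂ n ≤ 987 → log₂ n ≤ (987 − 360)/125 = 5.0160.
So n ≤ 2^5.0160 = 32.357; the largest integer n is 32.

32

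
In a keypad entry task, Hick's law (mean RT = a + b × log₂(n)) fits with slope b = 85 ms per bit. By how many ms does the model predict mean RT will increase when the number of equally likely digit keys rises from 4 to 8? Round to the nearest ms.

85 ms

Only the slope matters, since a is common to both: ΔRT = b·log₂(n₂/n₁).
log₂(8) − log₂(4) = log₂(8/4) = log₂(2) = 1.
ΔRT = 85 × 1.0000 = 85.000 ms.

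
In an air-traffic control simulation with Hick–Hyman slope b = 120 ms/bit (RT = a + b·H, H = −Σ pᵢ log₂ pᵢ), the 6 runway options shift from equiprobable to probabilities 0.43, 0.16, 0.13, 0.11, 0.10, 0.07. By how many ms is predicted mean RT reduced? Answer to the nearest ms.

The RT saving is b·ΔH. Equiprobable H₀ = log₂(6) = 2.5850 bits; with the given probabilities H = 2.2803 bits.
b·(H₀ − H) = 120 × (2.5850 − 2.2803) = 36.56 ms.

37 ms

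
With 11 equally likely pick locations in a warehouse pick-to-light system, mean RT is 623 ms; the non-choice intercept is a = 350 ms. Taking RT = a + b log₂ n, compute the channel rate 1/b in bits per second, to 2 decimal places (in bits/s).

b = (623 − 350)/log₂ 11 = 273/3.4594 = 78.915 ms per bit = 0.07891 s/bit; the reciprocal is 12.672 bits/s.

12.67 bits/s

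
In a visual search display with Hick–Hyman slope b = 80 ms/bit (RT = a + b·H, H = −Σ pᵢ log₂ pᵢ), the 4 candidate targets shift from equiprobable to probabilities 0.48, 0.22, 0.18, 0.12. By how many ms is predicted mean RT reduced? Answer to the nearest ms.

Equiprobable entropy H₀ = log₂ 4 = 2.0000 bits.
Skewed entropy H = −Σ pᵢ log₂ pᵢ = 1.8012 bits.
ΔRT = b·(H₀ − H) = 80 × 0.1988 = 15.90 ms.

16 ms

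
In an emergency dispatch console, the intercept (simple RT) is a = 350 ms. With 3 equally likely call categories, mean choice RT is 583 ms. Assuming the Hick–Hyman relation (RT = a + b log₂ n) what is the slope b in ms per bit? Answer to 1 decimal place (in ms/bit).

147.0 ms/bit

3 alternatives carry log₂ 3 = 1.5850 bits; the choice cost is 583 − 350 = 233 ms, so b = 233/1.5850 = 147.007 ms/bit.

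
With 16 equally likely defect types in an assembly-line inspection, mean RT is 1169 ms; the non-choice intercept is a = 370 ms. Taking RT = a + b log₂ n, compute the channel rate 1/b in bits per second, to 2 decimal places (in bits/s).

Choice component = 1169 − 370 = 799 ms over log₂(16) = 4 bits.
b = 799 / 4 = 199.750 ms/bit, so 1/b = 5.006 bits/s.

5.01 bits/s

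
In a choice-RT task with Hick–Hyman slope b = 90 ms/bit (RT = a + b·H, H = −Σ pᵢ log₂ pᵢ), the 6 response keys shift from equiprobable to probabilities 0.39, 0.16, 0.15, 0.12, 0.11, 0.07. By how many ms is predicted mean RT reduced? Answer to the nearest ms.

Equiprobable entropy H₀ = log₂ 6 = 2.5850 bits.
Skewed entropy H = −Σ pᵢ log₂ pᵢ = 2.3493 bits.
ΔRT = b·(H₀ − H) = 90 × 0.2357 = 21.21 ms.

21 ms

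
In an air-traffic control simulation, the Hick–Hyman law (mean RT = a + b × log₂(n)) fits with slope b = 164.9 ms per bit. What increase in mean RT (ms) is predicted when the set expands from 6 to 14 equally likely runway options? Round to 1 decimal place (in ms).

The intercept a cancels: ΔRT = b·(log₂ n₂ − log₂ n₁) = b·log₂(n₂/n₁).
log₂(14) − log₂(6) = 3.8074 − 2.5850 = 1.2224.
ΔRT = 164.9 × 1.2224 = 201.573 ms.

201.6 ms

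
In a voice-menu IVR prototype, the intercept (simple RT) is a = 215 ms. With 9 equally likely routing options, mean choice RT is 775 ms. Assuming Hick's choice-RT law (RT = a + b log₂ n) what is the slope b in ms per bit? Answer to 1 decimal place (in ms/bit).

176.7 ms/bit

log₂(9) = 3.1699 bits.
b = (RT − a)/log₂ n = (775 − 215) / 3.1699 = 176.660 ms/bit.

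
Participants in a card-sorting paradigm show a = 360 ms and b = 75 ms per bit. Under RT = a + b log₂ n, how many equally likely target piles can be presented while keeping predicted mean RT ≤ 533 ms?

4

Information budget: (533 − 360)/75 = 2.3067 bits, so n ≤ 2^2.3067 = 4.947 → at most 4.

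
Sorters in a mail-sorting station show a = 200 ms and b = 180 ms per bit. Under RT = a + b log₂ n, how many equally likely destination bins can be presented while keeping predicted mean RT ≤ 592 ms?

4

180·log₂ n ≤ 592 − 200 = 392, giving log₂ n ≤ 2.1778 and n ≤ 4.525. The largest whole number is 4.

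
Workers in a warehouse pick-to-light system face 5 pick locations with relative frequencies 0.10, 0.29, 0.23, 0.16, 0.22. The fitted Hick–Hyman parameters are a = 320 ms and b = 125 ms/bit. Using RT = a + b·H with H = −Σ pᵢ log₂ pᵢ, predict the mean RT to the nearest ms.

H = 0.10·log₂(1/0.10) + 0.29·log₂(1/0.29) + 0.23·log₂(1/0.23) + 0.16·log₂(1/0.16) + 0.22·log₂(1/0.22) = 2.2414 bits.
RT = 320 + 125 × 2.2414 = 600.17 ms.

600 ms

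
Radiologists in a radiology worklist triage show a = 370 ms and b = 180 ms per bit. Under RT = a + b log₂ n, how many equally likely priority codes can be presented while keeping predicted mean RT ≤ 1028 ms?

12

Information budget: (1028 − 370)/180 = 3.6556 bits, so n ≤ 2^3.6556 = 12.602 → at most 12.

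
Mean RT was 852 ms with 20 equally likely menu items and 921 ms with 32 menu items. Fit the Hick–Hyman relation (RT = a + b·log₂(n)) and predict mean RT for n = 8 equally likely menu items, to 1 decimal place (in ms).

Solve the two-equation system in a and b:
  b = (921 − 852) / (log₂ 32 − log₂ 20) = 69 / (5 − 4.3219) = 101.759 ms/bit
  a = 852 − 101.759 × 4.3219 = 412.204 ms
Then RT(8) = 412.204 + 101.759 × log₂ 8 = 412.204 + 101.759 × 3 ≈ 717.482 ms.

717.5 ms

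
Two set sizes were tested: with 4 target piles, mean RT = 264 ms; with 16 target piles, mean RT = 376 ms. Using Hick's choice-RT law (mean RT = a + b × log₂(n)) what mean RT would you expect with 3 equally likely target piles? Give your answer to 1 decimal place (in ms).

With log₂ n on the abscissa the relation is linear; from the two conditions:
  b = (376 − 264) / (log₂ 16 − log₂ 4) = 112 / (4 − 2) = 56.000 ms/bit
  a = 264 − 56.000 × 2 = 152.000 ms
Then RT(3) = 152.000 + 56.000 × log₂ 3 = 152.000 + 56.000 × 1.5850 ≈ 240.758 ms.

240.8 ms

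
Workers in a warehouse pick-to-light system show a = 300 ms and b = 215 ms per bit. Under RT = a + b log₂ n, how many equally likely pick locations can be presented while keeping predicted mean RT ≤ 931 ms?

7

Information budget: (931 − 300)/215 = 2.9349 bits, so n ≤ 2^2.9349 = 7.647 → at most 7.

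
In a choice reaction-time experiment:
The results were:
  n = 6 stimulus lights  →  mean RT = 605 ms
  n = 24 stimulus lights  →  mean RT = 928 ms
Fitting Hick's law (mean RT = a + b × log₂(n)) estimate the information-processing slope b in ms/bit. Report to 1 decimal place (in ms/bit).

161.5 ms/bit

b = (RT₂ − RT₁)/(log₂ n₂ − log₂ n₁) = (928 − 605)/(4.5850 − 2.5850) = 161.500 ms/bit.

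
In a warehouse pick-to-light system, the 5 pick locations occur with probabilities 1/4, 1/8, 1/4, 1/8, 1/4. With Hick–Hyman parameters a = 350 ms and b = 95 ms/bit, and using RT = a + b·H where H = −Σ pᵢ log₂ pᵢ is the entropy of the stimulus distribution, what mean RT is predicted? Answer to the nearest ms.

564 ms

Each term −pᵢ log₂ pᵢ: 0.25·2 + 0.125·3 + 0.25·2 + 0.125·3 + 0.25·2; summed, H = 2.250 bits.
Mean RT = a + bH = 350 + 95·2.250 = 563.75 ms.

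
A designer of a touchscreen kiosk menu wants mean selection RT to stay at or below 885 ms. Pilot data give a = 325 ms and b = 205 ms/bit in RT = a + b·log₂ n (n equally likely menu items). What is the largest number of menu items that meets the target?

Information budget: (885 − 325)/205 = 2.7317 bits, so n ≤ 2^2.7317 = 6.642 → at most 6.

6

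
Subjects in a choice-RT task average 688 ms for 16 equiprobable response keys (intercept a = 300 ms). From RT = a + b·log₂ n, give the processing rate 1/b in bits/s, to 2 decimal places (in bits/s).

10.31 bits/s

b = (688 − 300)/log₂ 16 = 388/4 = 97.000 ms per bit = 0.09700 s/bit; the reciprocal is 10.309 bits/s.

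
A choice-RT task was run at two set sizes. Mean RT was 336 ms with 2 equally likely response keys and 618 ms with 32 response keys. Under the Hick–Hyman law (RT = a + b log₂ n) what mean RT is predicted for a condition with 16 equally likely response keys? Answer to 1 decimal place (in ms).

547.5 ms

RT is linear in log₂ n, so two points fix the line:
  b = (618 − 336) / (log₂ 32 − log₂ 2) = 282 / (5 − 1) = 70.500 ms/bit
  a = 336 − 70.500 × 1 = 265.500 ms
Then RT(16) = 265.500 + 70.500 × log₂ 16 = 265.500 + 70.500 × 4 ≈ 547.500 ms.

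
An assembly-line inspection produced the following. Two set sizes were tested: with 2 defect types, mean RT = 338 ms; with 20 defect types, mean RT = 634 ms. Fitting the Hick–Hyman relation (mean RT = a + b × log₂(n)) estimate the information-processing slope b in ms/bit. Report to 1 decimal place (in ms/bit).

The slope on a log₂ axis is (634 − 338) / (4.3219 − 1) = 89.105 ms/bit.

89.1 ms/bit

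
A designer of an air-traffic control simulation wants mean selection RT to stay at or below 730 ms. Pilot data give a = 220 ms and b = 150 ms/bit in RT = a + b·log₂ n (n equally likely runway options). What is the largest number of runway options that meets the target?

Set 220 + 150·log₂ n ≤ 730 → log₂ n ≤ (730 − 220)/150 = 3.4000.
So n ≤ 2^3.4000 = 10.556; the largest integer n is 10.

10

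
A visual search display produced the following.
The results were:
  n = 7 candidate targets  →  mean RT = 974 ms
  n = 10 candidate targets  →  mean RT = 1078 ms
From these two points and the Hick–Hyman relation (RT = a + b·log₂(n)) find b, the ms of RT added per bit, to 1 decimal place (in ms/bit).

The slope on a log₂ axis is (1078 − 974) / (3.3219 − 2.8074) = 202.109 ms/bit.

202.1 ms/bit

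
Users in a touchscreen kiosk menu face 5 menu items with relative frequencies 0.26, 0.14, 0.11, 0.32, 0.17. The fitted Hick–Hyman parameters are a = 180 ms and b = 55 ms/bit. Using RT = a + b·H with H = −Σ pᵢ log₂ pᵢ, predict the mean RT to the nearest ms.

302 ms

Entropy contributions −pᵢ log₂ pᵢ: 0.5053, 0.3971, 0.3503, 0.5260, 0.4346; sum H = 2.2133 bits.
RT = a + bH = 180 + 55·2.2133 = 301.73 ms.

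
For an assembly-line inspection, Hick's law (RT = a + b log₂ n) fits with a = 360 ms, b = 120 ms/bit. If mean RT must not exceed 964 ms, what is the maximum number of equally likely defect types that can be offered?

32

Information budget: (964 − 360)/120 = 5.0333 bits, so n ≤ 2^5.0333 = 32.748 → at most 32.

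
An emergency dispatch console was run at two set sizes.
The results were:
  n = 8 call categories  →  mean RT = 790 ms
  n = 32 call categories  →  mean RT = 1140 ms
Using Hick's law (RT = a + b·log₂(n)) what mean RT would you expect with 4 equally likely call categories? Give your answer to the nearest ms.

615 ms

RT is linear in log₂ n, so two points fix the line:
  b = (1140 − 790) / (log₂ 32 − log₂ 8) = 350 / (5 − 3) = 175 ms/bit
  a = 790 − 175 × 3 = 265 ms
Then RT(4) = 265 + 175 × log₂ 4 = 265 + 175 × 2 ≈ 615.000 ms.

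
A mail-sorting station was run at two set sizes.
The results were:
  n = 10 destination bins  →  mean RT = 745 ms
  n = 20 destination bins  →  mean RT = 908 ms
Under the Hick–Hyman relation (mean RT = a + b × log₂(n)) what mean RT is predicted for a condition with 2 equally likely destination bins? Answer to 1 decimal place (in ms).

366.5 ms

With log₂ n on the abscissa the relation is linear; from the two conditions:
  b = (908 − 745) / (log₂ 20 − log₂ 10) = 163 / (4.3219 − 3.3219) = 163.000 ms/bit
  a = 745 − 163.000 × 3.3219 = 203.526 ms
Then RT(2) = 203.526 + 163.000 × log₂ 2 = 203.526 + 163.000 × 1 ≈ 366.526 ms.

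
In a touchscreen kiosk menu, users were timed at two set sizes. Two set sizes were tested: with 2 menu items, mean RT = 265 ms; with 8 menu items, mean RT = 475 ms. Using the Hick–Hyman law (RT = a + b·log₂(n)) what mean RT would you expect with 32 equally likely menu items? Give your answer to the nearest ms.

685 ms

Solve the two-equation system in a and b:
  b = (475 − 265) / (log₂ 8 − log₂ 2) = 210 / (3 − 1) = 105 ms/bit
  a = 265 − 105 × 1 = 160 ms
Then RT(32) = 160 + 105 × log₂ 32 = 160 + 105 × 5 ≈ 685.000 ms.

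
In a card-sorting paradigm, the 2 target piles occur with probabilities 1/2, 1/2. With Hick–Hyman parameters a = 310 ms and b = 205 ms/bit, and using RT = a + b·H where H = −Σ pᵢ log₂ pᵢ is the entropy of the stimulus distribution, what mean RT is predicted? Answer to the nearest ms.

515 ms

H = −Σ pᵢ log₂ pᵢ = 0.5·1 + 0.5·1 = 1.000 bits.
RT = 310 + 205 × 1.000 = 515.00 ms.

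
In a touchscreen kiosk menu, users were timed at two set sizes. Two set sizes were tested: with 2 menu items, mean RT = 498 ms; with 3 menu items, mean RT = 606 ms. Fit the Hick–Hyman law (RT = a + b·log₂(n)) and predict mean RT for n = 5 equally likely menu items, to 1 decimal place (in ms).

742.1 ms

Fit slope and intercept:
  b = (606 − 498) / (log₂ 3 − log₂ 2) = 108 / (1.5850 − 1) = 184.627 ms/bit
  a = 498 − 184.627 × 1 = 313.373 ms
Then RT(5) = 313.373 + 184.627 × log₂ 5 = 313.373 + 184.627 × 2.3219 ≈ 742.064 ms.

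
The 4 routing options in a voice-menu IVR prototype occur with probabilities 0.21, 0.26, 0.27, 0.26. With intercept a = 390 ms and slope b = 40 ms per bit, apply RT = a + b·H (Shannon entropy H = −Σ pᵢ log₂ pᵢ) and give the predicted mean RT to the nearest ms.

470 ms

Entropy contributions −pᵢ log₂ pᵢ: 0.4728, 0.5053, 0.5100, 0.5053; sum H = 1.9934 bits.
RT = a + bH = 390 + 40·1.9934 = 469.74 ms.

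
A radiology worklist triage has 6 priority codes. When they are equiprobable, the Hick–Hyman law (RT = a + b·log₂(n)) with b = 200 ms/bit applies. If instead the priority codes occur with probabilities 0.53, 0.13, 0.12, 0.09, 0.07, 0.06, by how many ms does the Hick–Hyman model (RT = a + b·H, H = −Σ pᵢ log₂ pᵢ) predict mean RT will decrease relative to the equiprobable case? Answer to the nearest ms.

Equiprobable entropy H₀ = log₂ 6 = 2.5850 bits.
Skewed entropy H = −Σ pᵢ log₂ pᵢ = 2.0599 bits.
ΔRT = b·(H₀ − H) = 200 × 0.5251 = 105.01 ms.

105 ms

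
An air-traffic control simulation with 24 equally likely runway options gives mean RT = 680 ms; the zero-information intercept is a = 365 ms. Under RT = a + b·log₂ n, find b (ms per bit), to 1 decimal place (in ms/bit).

24 alternatives carry log₂ 24 = 4.5850 bits; the choice cost is 680 − 365 = 315 ms, so b = 315/4.5850 = 68.703 ms/bit.

68.7 ms/bit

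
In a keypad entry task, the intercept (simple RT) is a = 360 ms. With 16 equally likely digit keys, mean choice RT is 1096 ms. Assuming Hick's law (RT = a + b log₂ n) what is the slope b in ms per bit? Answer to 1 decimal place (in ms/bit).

16 alternatives carry log₂ 16 = 4 bits; the choice cost is 1096 − 360 = 736 ms, so b = 736/4 = 184.000 ms/bit.

184.0 ms/bit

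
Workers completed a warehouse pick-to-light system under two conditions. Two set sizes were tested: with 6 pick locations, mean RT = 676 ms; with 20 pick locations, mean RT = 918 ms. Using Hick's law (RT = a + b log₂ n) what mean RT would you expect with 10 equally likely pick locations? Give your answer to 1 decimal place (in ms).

RT is linear in log₂ n, so two points fix the line:
  b = (918 − 676) / (log₂ 20 − log₂ 6) = 242 / (4.3219 − 2.5850) = 139.323 ms/bit
  a = 676 − 139.323 × 2.5850 = 315.854 ms
Then RT(10) = 315.854 + 139.323 × log₂ 10 = 315.854 + 139.323 × 3.3219 ≈ 778.677 ms.

778.7 ms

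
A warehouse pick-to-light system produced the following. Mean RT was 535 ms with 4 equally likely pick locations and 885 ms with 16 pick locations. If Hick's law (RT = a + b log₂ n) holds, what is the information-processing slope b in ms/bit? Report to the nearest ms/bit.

Slope: b = (885 − 535) / (log₂ 16 − log₂ 4) = 350/2.0000 = 175 ms/bit.

175 ms/bit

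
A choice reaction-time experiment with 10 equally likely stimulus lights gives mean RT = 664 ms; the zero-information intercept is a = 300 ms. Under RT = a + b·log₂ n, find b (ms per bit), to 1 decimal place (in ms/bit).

10 alternatives carry log₂ 10 = 3.3219 bits; the choice cost is 664 − 300 = 364 ms, so b = 364/3.3219 = 109.575 ms/bit.

109.6 ms/bit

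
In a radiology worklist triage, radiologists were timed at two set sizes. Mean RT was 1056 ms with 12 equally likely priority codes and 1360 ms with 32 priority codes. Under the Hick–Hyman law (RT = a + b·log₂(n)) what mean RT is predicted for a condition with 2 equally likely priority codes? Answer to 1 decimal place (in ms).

500.7 ms

Solve the two-equation system in a and b:
  b = (1360 − 1056) / (log₂ 32 − log₂ 12) = 304 / (5 − 3.5850) = 214.835 ms/bit
  a = 1056 − 214.835 × 3.5850 = 285.824 ms
Then RT(2) = 285.824 + 214.835 × log₂ 2 = 285.824 + 214.835 × 1 ≈ 500.659 ms.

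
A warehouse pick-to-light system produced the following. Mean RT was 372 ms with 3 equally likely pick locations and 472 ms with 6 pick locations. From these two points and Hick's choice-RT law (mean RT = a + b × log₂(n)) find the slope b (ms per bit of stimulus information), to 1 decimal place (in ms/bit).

Slope: b = (472 − 372) / (log₂ 6 − log₂ 3) = 100/1.0000 = 100.000 ms/bit.

100.0 ms/bit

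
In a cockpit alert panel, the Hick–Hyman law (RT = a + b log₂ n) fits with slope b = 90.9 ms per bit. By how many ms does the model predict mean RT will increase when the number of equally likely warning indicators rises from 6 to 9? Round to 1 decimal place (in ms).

53.2 ms

Only the slope matters, since a is common to both: ΔRT = b·log₂(n₂/n₁).
log₂(9) − log₂(6) = 3.1699 − 2.5850 = 0.5850.
ΔRT = 90.9 × 0.5850 = 53.173 ms.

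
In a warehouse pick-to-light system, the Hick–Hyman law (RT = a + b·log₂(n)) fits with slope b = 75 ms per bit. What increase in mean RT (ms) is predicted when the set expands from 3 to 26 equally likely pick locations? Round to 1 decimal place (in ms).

233.7 ms

The intercept a cancels: ΔRT = b·(log₂ n₂ − log₂ n₁) = b·log₂(n₂/n₁).
log₂(26) − log₂(3) = 4.7004 − 1.5850 = 3.1155.
ΔRT = 75 × 3.1155 = 233.661 ms.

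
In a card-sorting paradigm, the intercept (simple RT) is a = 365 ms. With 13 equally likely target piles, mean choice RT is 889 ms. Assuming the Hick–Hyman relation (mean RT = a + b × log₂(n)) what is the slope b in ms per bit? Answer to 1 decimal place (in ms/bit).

141.6 ms/bit

13 alternatives carry log₂ 13 = 3.7004 bits; the choice cost is 889 − 365 = 524 ms, so b = 524/3.7004 = 141.605 ms/bit.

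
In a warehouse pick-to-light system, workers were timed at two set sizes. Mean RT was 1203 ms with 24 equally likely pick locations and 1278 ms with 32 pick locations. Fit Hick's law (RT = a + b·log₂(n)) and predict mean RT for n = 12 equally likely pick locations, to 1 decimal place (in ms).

RT is linear in log₂ n, so two points fix the line:
  b = (1278 − 1203) / (log₂ 32 − log₂ 24) = 75 / (5 − 4.5850) = 180.707 ms/bit
  a = 1203 − 180.707 × 4.5850 = 374.467 ms
Then RT(12) = 374.467 + 180.707 × log₂ 12 = 374.467 + 180.707 × 3.5850 ≈ 1022.293 ms.

1022.3 ms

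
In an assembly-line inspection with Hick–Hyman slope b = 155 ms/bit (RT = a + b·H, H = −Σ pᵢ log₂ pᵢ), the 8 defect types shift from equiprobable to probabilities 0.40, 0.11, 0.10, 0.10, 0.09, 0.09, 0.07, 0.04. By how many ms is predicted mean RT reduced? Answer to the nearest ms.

The RT saving is b·ΔH. Equiprobable H₀ = log₂(8) = 3.0000 bits; with the given probabilities H = 2.6231 bits.
b·(H₀ − H) = 155 × (3.0000 − 2.6231) = 58.43 ms.

58 ms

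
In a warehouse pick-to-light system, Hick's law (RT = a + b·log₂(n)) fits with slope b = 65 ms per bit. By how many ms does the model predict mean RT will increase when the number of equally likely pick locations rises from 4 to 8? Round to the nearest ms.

65 ms

The intercept a cancels: ΔRT = b·(log₂ n₂ − log₂ n₁) = b·log₂(n₂/n₁).
log₂(8) − log₂(4) = log₂(8/4) = log₂(2) = 1.
ΔRT = 65 × 1.0000 = 65.000 ms.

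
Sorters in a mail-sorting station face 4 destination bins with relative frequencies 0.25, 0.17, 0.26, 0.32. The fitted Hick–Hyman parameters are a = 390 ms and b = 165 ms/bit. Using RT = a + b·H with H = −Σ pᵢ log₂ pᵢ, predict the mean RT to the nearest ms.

Entropy contributions −pᵢ log₂ pᵢ: 0.5000, 0.4346, 0.5053, 0.5260; sum H = 1.9659 bits.
RT = a + bH = 390 + 165·1.9659 = 714.38 ms.

714 ms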